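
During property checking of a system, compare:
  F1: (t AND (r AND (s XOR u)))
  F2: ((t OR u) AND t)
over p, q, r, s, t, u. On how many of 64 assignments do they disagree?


F1 = (t AND (r AND (s XOR u)))
F2 = ((t OR u) AND t)
Evaluate both on each of 64 rows (bits = p,q,r,s,t,u):
  row 0 [000000]: F1=0 F2=0 -> 0
  row 1 [000001]: F1=0 F2=0 -> 0
  row 2 [000010]: F1=0 F2=1 (differ) -> 1
  row 3 [000011]: F1=0 F2=1 (differ) -> 1
  row 4 [000100]: F1=0 F2=0 -> 0
  (every remaining row is evaluated the same way; all 64 results are listed next)
Full result column, 8 rows per line (p,q,r fixed per line; s,t,u runs 000..111 left to right):
  rows 0-7 [p,q,r=000]: 00110011  (ones: 4)
  rows 8-15 [p,q,r=001]: 00100001  (ones: 2)
  rows 16-23 [p,q,r=010]: 00110011  (ones: 4)
  rows 24-31 [p,q,r=011]: 00100001  (ones: 2)
  rows 32-39 [p,q,r=100]: 00110011  (ones: 4)
  rows 40-47 [p,q,r=101]: 00100001  (ones: 2)
  rows 48-55 [p,q,r=110]: 00110011  (ones: 4)
  rows 56-63 [p,q,r=111]: 00100001  (ones: 2)
Disagreements = 4+2+4+2+4+2+4+2 = 24

24


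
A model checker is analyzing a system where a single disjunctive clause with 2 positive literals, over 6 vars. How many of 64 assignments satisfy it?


Step 1: Total=2^6=64
Step 2: Unsat when all 2 false: 2^4=16
Step 3: Sat=64-16=48

48


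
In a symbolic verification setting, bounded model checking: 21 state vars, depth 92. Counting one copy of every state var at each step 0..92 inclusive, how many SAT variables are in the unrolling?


BMC unrolls to depth k, creating one copy of each state var for steps 0..k.
Step count = 92 + 1 = 93 (steps 0 through 92)
Vars per step = 21
Total = 21 * 93 = 1953

1953


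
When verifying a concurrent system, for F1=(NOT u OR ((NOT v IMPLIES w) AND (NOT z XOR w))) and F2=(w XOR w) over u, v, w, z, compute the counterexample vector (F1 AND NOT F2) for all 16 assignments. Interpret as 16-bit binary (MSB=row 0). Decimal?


F1 = (NOT u OR ((NOT v IMPLIES w) AND (NOT z XOR w)))
F2 = (w XOR w)
Counterexample to F1=>F2 is where F1=1 and F2=0.
Evaluate each row (bits = u,v,w,z, MSB first):
  row 0 [0000]: F1=1 F2=0 -> F1&~F2 -> 1
  row 1 [0001]: F1=1 F2=0 -> F1&~F2 -> 1
  row 2 [0010]: F1=1 F2=0 -> F1&~F2 -> 1
  row 3 [0011]: F1=1 F2=0 -> F1&~F2 -> 1
  row 4 [0100]: F1=1 F2=0 -> F1&~F2 -> 1
  row 5 [0101]: F1=1 F2=0 -> F1&~F2 -> 1
  row 6 [0110]: F1=1 F2=0 -> F1&~F2 -> 1
  row 7 [0111]: F1=1 F2=0 -> F1&~F2 -> 1
  row 8 [1000]: F1=0 F2=0 -> F1&~F2 -> 0
  row 9 [1001]: F1=0 F2=0 -> F1&~F2 -> 0
  row 10 [1010]: F1=0 F2=0 -> F1&~F2 -> 0
  row 11 [1011]: F1=1 F2=0 -> F1&~F2 -> 1
  row 12 [1100]: F1=1 F2=0 -> F1&~F2 -> 1
  row 13 [1101]: F1=0 F2=0 -> F1&~F2 -> 0
  row 14 [1110]: F1=0 F2=0 -> F1&~F2 -> 0
  row 15 [1111]: F1=1 F2=0 -> F1&~F2 -> 1
Full result column, 4 rows per line (u,v fixed per line; w,z runs 00..11 left to right):
  rows 0-3 [u,v=00]: 1111  = hex F
  rows 4-7 [u,v=01]: 1111  = hex F
  rows 8-11 [u,v=10]: 0001  = hex 1
  rows 12-15 [u,v=11]: 1001  = hex 9
Counterexample vector (row 0 .. row 15) = 1111111100011001
Output column grouped in 4s = 1111 1111 0001 1001 = 0xFF19
Convert to decimal digit by digit (value = value*16 + digit):
  F -> 15
  15*16 + 15 (F) = 255
  255*16 + 1 = 4081
  4081*16 + 9 = 65305
Decimal = 65305

65305


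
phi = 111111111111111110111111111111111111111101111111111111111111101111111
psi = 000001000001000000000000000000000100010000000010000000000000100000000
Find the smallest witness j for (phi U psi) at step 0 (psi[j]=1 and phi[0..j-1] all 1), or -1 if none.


(phi U psi) at 0: need smallest j with psi[j]=1 and phi[i]=1 for all i in [0,j).
Scan from step 0:
  step 0: phi=1, psi=0 -> continue
  step 1: phi=1, psi=0 -> continue
  step 2: phi=1, psi=0 -> continue
  step 3: phi=1, psi=0 -> continue
  step 5: psi=1 and phi held for [0,5) -> witness found
Witness step = 5

5


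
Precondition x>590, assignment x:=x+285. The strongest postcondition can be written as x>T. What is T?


Formula: sp(P, x:=E) = exists old_x. (x = E[old_x/x]) AND P[old_x/x] (old_x is the value of x before the assignment; eliminate old_x by solving x = E[old_x/x] for old_x)
Step 1: Precondition P: x>590, i.e. old_x > 590
Step 2: Assignment gives x = old_x + 285, so old_x = x - 285
Step 3: Substitute into P: x - 285 > 590
Step 4: Simplify: x > 590+285 = 875

875


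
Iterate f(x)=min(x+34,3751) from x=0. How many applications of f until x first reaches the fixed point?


Step 1: x=0, cap=3751, increment=34
Step 2: x grows by 34 each step until capped at 3751; fixed point is x=3751
Step 3: iterations = ceil(3751/34) = 111

111


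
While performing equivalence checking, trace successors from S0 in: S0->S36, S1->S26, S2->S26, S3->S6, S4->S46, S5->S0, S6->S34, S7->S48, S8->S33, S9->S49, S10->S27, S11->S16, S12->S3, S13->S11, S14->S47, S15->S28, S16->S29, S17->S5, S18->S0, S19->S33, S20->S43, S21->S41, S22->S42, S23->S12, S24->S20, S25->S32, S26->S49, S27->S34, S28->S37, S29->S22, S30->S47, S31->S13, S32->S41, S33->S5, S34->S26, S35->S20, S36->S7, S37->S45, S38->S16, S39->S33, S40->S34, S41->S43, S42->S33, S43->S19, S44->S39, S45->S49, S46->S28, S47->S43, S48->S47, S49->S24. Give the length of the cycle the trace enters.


Trace from S0 until a state repeats:
  S0 -> S36 -> S7 -> S48 -> S47 -> S43 -> S19 -> S33 -> S5 -> S0
S0 first seen at step 0, revisited at step 9.
Cycle length = 9 - 0 = 9

9


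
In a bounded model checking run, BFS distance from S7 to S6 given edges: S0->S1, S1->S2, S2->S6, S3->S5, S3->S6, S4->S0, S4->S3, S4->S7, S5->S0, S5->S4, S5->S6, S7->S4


BFS layer-by-layer from S7:
  dist 0: {S7}
  dist 1: {S4}
  dist 2: {S0, S3}
  dist 3: {S1, S5, S6}
  -> S6 reached at distance 3
Shortest path length = 3

3


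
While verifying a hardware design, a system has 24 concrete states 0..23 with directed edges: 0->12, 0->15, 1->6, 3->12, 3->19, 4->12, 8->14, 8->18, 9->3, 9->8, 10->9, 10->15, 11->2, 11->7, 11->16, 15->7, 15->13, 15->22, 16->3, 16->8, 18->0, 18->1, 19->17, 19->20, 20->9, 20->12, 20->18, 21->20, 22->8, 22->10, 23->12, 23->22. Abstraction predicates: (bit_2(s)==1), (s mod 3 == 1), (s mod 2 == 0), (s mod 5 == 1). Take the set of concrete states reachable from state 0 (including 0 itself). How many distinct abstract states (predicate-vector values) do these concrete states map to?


BFS from 0:
Concrete reachable: {0, 1, 3, 6, 7, 8, 9, 10, 12, 13, 14, 15, 17, 18, 19, 20, 22}
Abstract via predicates (bit_2(s)==1), (s mod 3 == 1), (s mod 2 == 0), (s mod 5 == 1):
  (0,0,0,0) <- {3, 9, 17}
  (0,0,1,0) <- {0, 8, 18}
  (0,1,0,0) <- {19}
  (0,1,0,1) <- {1}
  (0,1,1,0) <- {10}
  (1,0,0,0) <- {15}
  (1,0,1,0) <- {12, 14, 20}
  (1,0,1,1) <- {6}
  (1,1,0,0) <- {7, 13}
  (1,1,1,0) <- {22}
Distinct abstract states = 10

10


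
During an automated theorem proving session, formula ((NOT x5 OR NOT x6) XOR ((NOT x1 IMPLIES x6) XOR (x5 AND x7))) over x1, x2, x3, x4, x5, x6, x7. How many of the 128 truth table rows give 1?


Formula: ((NOT x5 OR NOT x6) XOR ((NOT x1 IMPLIES x6) XOR (x5 AND x7))) over 7 vars (128 rows)
Evaluate each row (x1, x2, x3, x4, x5, x6, x7 as bits, MSB first):
  row 0 [0000000]: ((NOT 0 OR NOT 0) XOR ((NOT 0 IMPLIES 0) XOR (0 AND 0))) -> 1
  row 1 [0000001]: ((NOT 0 OR NOT 0) XOR ((NOT 0 IMPLIES 0) XOR (0 AND 1))) -> 1
  row 2 [0000010]: ((NOT 0 OR NOT 1) XOR ((NOT 0 IMPLIES 1) XOR (0 AND 0))) -> 0
  row 3 [0000011]: ((NOT 0 OR NOT 1) XOR ((NOT 0 IMPLIES 1) XOR (0 AND 1))) -> 0
  row 4 [0000100]: ((NOT 1 OR NOT 0) XOR ((NOT 0 IMPLIES 0) XOR (1 AND 0))) -> 1
  (every remaining row is evaluated the same way; all 128 results are listed next)
Full result column, 8 rows per line (x1,x2,x3,x4 fixed per line; x5,x6,x7 runs 000..111 left to right):
  rows 0-7 [x1,x2,x3,x4=0000]: 11001010  (ones: 4)
  rows 8-15 [x1,x2,x3,x4=0001]: 11001010  (ones: 4)
  rows 16-23 [x1,x2,x3,x4=0010]: 11001010  (ones: 4)
  rows 24-31 [x1,x2,x3,x4=0011]: 11001010  (ones: 4)
  rows 32-39 [x1,x2,x3,x4=0100]: 11001010  (ones: 4)
  rows 40-47 [x1,x2,x3,x4=0101]: 11001010  (ones: 4)
  rows 48-55 [x1,x2,x3,x4=0110]: 11001010  (ones: 4)
  rows 56-63 [x1,x2,x3,x4=0111]: 11001010  (ones: 4)
  rows 64-71 [x1,x2,x3,x4=1000]: 00000110  (ones: 2)
  rows 72-79 [x1,x2,x3,x4=1001]: 00000110  (ones: 2)
  rows 80-87 [x1,x2,x3,x4=1010]: 00000110  (ones: 2)
  rows 88-95 [x1,x2,x3,x4=1011]: 00000110  (ones: 2)
  rows 96-103 [x1,x2,x3,x4=1100]: 00000110  (ones: 2)
  rows 104-111 [x1,x2,x3,x4=1101]: 00000110  (ones: 2)
  rows 112-119 [x1,x2,x3,x4=1110]: 00000110  (ones: 2)
  rows 120-127 [x1,x2,x3,x4=1111]: 00000110  (ones: 2)
Count of 1-rows = 4+4+4+4+4+4+4+4+2+2+2+2+2+2+2+2 = 48

48


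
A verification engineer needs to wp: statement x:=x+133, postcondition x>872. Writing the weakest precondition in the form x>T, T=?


Formula: wp(x:=E, P) = P[E/x] (substitute E for x in postcondition)
Step 1: Postcondition: x>872
Step 2: Substitute x+133 for x: x+133>872
Step 3: Solve for x: x > 872-133 = 739

739


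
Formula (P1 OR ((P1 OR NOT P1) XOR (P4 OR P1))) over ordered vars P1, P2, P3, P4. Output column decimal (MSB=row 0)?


Formula: (P1 OR ((P1 OR NOT P1) XOR (P4 OR P1))) over P1, P2, P3, P4 (16 rows)
Evaluate each row (bits = P1,P2,P3,P4, MSB first):
  row 0 [0000]: (0 OR ((0 OR NOT 0) XOR (0 OR 0))) -> 1
  row 1 [0001]: (0 OR ((0 OR NOT 0) XOR (1 OR 0))) -> 0
  row 2 [0010]: (0 OR ((0 OR NOT 0) XOR (0 OR 0))) -> 1
  row 3 [0011]: (0 OR ((0 OR NOT 0) XOR (1 OR 0))) -> 0
  row 4 [0100]: (0 OR ((0 OR NOT 0) XOR (0 OR 0))) -> 1
  row 5 [0101]: (0 OR ((0 OR NOT 0) XOR (1 OR 0))) -> 0
  row 6 [0110]: (0 OR ((0 OR NOT 0) XOR (0 OR 0))) -> 1
  row 7 [0111]: (0 OR ((0 OR NOT 0) XOR (1 OR 0))) -> 0
  row 8 [1000]: (1 OR ((1 OR NOT 1) XOR (0 OR 1))) -> 1
  row 9 [1001]: (1 OR ((1 OR NOT 1) XOR (1 OR 1))) -> 1
  row 10 [1010]: (1 OR ((1 OR NOT 1) XOR (0 OR 1))) -> 1
  row 11 [1011]: (1 OR ((1 OR NOT 1) XOR (1 OR 1))) -> 1
  row 12 [1100]: (1 OR ((1 OR NOT 1) XOR (0 OR 1))) -> 1
  row 13 [1101]: (1 OR ((1 OR NOT 1) XOR (1 OR 1))) -> 1
  row 14 [1110]: (1 OR ((1 OR NOT 1) XOR (0 OR 1))) -> 1
  row 15 [1111]: (1 OR ((1 OR NOT 1) XOR (1 OR 1))) -> 1
Full result column, 4 rows per line (P1,P2 fixed per line; P3,P4 runs 00..11 left to right):
  rows 0-3 [P1,P2=00]: 1010  = hex A
  rows 4-7 [P1,P2=01]: 1010  = hex A
  rows 8-11 [P1,P2=10]: 1111  = hex F
  rows 12-15 [P1,P2=11]: 1111  = hex F
Output column (row 0 .. row 15) = 1010101011111111
Output column grouped in 4s = 1010 1010 1111 1111 = 0xAAFF
Convert to decimal digit by digit (value = value*16 + digit):
  A -> 10
  10*16 + 10 (A) = 170
  170*16 + 15 (F) = 2735
  2735*16 + 15 (F) = 43775
Decimal = 43775

43775


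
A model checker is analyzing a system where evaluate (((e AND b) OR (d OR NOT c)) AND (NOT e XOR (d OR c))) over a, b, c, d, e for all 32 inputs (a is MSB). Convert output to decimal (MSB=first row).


Formula: (((e AND b) OR (d OR NOT c)) AND (NOT e XOR (d OR c))) over a, b, c, d, e (32 rows)
Evaluate each row (bits = a,b,c,d,e, MSB first):
  row 0 [00000]: (((0 AND 0) OR (0 OR NOT 0)) AND (NOT 0 XOR (0 OR 0))) -> 1
  row 1 [00001]: (((1 AND 0) OR (0 OR NOT 0)) AND (NOT 1 XOR (0 OR 0))) -> 0
  row 2 [00010]: (((0 AND 0) OR (1 OR NOT 0)) AND (NOT 0 XOR (1 OR 0))) -> 0
  row 3 [00011]: (((1 AND 0) OR (1 OR NOT 0)) AND (NOT 1 XOR (1 OR 0))) -> 1
  row 4 [00100]: (((0 AND 0) OR (0 OR NOT 1)) AND (NOT 0 XOR (0 OR 1))) -> 0
  row 5 [00101]: (((1 AND 0) OR (0 OR NOT 1)) AND (NOT 1 XOR (0 OR 1))) -> 0
  row 6 [00110]: (((0 AND 0) OR (1 OR NOT 1)) AND (NOT 0 XOR (1 OR 1))) -> 0
  row 7 [00111]: (((1 AND 0) OR (1 OR NOT 1)) AND (NOT 1 XOR (1 OR 1))) -> 1
  row 8 [01000]: (((0 AND 1) OR (0 OR NOT 0)) AND (NOT 0 XOR (0 OR 0))) -> 1
  row 9 [01001]: (((1 AND 1) OR (0 OR NOT 0)) AND (NOT 1 XOR (0 OR 0))) -> 0
  row 10 [01010]: (((0 AND 1) OR (1 OR NOT 0)) AND (NOT 0 XOR (1 OR 0))) -> 0
  row 11 [01011]: (((1 AND 1) OR (1 OR NOT 0)) AND (NOT 1 XOR (1 OR 0))) -> 1
  row 12 [01100]: (((0 AND 1) OR (0 OR NOT 1)) AND (NOT 0 XOR (0 OR 1))) -> 0
  row 13 [01101]: (((1 AND 1) OR (0 OR NOT 1)) AND (NOT 1 XOR (0 OR 1))) -> 1
  row 14 [01110]: (((0 AND 1) OR (1 OR NOT 1)) AND (NOT 0 XOR (1 OR 1))) -> 0
  row 15 [01111]: (((1 AND 1) OR (1 OR NOT 1)) AND (NOT 1 XOR (1 OR 1))) -> 1
  row 16 [10000]: (((0 AND 0) OR (0 OR NOT 0)) AND (NOT 0 XOR (0 OR 0))) -> 1
  row 17 [10001]: (((1 AND 0) OR (0 OR NOT 0)) AND (NOT 1 XOR (0 OR 0))) -> 0
  row 18 [10010]: (((0 AND 0) OR (1 OR NOT 0)) AND (NOT 0 XOR (1 OR 0))) -> 0
  row 19 [10011]: (((1 AND 0) OR (1 OR NOT 0)) AND (NOT 1 XOR (1 OR 0))) -> 1
  row 20 [10100]: (((0 AND 0) OR (0 OR NOT 1)) AND (NOT 0 XOR (0 OR 1))) -> 0
  row 21 [10101]: (((1 AND 0) OR (0 OR NOT 1)) AND (NOT 1 XOR (0 OR 1))) -> 0
  row 22 [10110]: (((0 AND 0) OR (1 OR NOT 1)) AND (NOT 0 XOR (1 OR 1))) -> 0
  row 23 [10111]: (((1 AND 0) OR (1 OR NOT 1)) AND (NOT 1 XOR (1 OR 1))) -> 1
  row 24 [11000]: (((0 AND 1) OR (0 OR NOT 0)) AND (NOT 0 XOR (0 OR 0))) -> 1
  row 25 [11001]: (((1 AND 1) OR (0 OR NOT 0)) AND (NOT 1 XOR (0 OR 0))) -> 0
  row 26 [11010]: (((0 AND 1) OR (1 OR NOT 0)) AND (NOT 0 XOR (1 OR 0))) -> 0
  row 27 [11011]: (((1 AND 1) OR (1 OR NOT 0)) AND (NOT 1 XOR (1 OR 0))) -> 1
  row 28 [11100]: (((0 AND 1) OR (0 OR NOT 1)) AND (NOT 0 XOR (0 OR 1))) -> 0
  row 29 [11101]: (((1 AND 1) OR (0 OR NOT 1)) AND (NOT 1 XOR (0 OR 1))) -> 1
  row 30 [11110]: (((0 AND 1) OR (1 OR NOT 1)) AND (NOT 0 XOR (1 OR 1))) -> 0
  row 31 [11111]: (((1 AND 1) OR (1 OR NOT 1)) AND (NOT 1 XOR (1 OR 1))) -> 1
Full result column, 4 rows per line (a,b,c fixed per line; d,e runs 00..11 left to right):
  rows 0-3 [a,b,c=000]: 1001  = hex 9
  rows 4-7 [a,b,c=001]: 0001  = hex 1
  rows 8-11 [a,b,c=010]: 1001  = hex 9
  rows 12-15 [a,b,c=011]: 0101  = hex 5
  rows 16-19 [a,b,c=100]: 1001  = hex 9
  rows 20-23 [a,b,c=101]: 0001  = hex 1
  rows 24-27 [a,b,c=110]: 1001  = hex 9
  rows 28-31 [a,b,c=111]: 0101  = hex 5
Output column (row 0 .. row 31) = 10010001100101011001000110010101
Output column grouped in 4s = 1001 0001 1001 0101 1001 0001 1001 0101 = 0x91959195
Convert to decimal digit by digit (value = value*16 + digit):
  9 -> 9
  9*16 + 1 = 145
  145*16 + 9 = 2329
  2329*16 + 5 = 37269
  37269*16 + 9 = 596313
  596313*16 + 1 = 9541009
  9541009*16 + 9 = 152656153
  152656153*16 + 5 = 2442498453
Decimal = 2442498453

2442498453


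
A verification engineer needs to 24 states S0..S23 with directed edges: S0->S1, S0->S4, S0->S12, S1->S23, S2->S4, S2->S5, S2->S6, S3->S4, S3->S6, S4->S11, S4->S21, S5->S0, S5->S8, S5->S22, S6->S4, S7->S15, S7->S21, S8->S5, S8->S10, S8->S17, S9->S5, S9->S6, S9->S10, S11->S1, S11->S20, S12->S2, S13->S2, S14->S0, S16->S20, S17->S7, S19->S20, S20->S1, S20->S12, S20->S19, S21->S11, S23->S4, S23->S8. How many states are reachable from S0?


BFS from S0:
  layer 0: {S0}
  layer 1: {S1, S4, S12}
  layer 2: {S2, S11, S21, S23}
  layer 3: {S5, S6, S8, S20}
  layer 4: {S10, S17, S19, S22}
  layer 5: {S7}
  layer 6: {S15}
Reachable set: {S0, S1, S2, S4, S5, S6, S7, S8, S10, S11, S12, S15, S17, S19, S20, S21, S22, S23}
Count = 18

18


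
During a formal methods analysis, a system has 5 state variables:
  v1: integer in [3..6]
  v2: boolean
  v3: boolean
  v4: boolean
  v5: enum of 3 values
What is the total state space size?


State space = product of domain sizes of all variables.
Domain sizes:
  v1 (integer in [3..6]): 4
  v2 (boolean): 2
  v3 (boolean): 2
  v4 (boolean): 2
  v5 (enum of 3 values): 3
Product = 4 * 2 * 2 * 2 * 3 = 96

96


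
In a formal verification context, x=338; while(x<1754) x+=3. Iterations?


Step 1: x goes from 338 toward 1754 by 3; the body runs while x<1754, so iterations = ceil((bound-start)/step)
Step 2: Distance=1416
Step 3: ceil(1416/3)=472

472


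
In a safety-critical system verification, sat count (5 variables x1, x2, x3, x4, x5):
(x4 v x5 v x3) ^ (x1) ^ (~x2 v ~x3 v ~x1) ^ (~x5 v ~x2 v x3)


CNF with 4 clauses over 5 vars (32 assignments).
An assignment satisfies CNF iff every clause has >=1 true literal.
Check each row (bits = x1,x2,x3,x4,x5; clause T/F shown):
  row 0 [00000]: clauses=FFTT -> 0
  row 1 [00001]: clauses=TFTT -> 0
  row 2 [00010]: clauses=TFTT -> 0
  row 3 [00011]: clauses=TFTT -> 0
  row 4 [00100]: clauses=TFTT -> 0
  row 5 [00101]: clauses=TFTT -> 0
  row 6 [00110]: clauses=TFTT -> 0
  row 7 [00111]: clauses=TFTT -> 0
  row 8 [01000]: clauses=FFTT -> 0
  row 9 [01001]: clauses=TFTF -> 0
  row 10 [01010]: clauses=TFTT -> 0
  row 11 [01011]: clauses=TFTF -> 0
  row 12 [01100]: clauses=TFTT -> 0
  row 13 [01101]: clauses=TFTT -> 0
  row 14 [01110]: clauses=TFTT -> 0
  row 15 [01111]: clauses=TFTT -> 0
  row 16 [10000]: clauses=FTTT -> 0
  row 17 [10001]: clauses=TTTT -> 1
  row 18 [10010]: clauses=TTTT -> 1
  row 19 [10011]: clauses=TTTT -> 1
  row 20 [10100]: clauses=TTTT -> 1
  row 21 [10101]: clauses=TTTT -> 1
  row 22 [10110]: clauses=TTTT -> 1
  row 23 [10111]: clauses=TTTT -> 1
  row 24 [11000]: clauses=FTTT -> 0
  row 25 [11001]: clauses=TTTF -> 0
  row 26 [11010]: clauses=TTTT -> 1
  row 27 [11011]: clauses=TTTF -> 0
  row 28 [11100]: clauses=TTFT -> 0
  row 29 [11101]: clauses=TTFT -> 0
  row 30 [11110]: clauses=TTFT -> 0
  row 31 [11111]: clauses=TTFT -> 0
Full result column, 8 rows per line (x1,x2 fixed per line; x3,x4,x5 runs 000..111 left to right):
  rows 0-7 [x1,x2=00]: 00000000  (ones: 0)
  rows 8-15 [x1,x2=01]: 00000000  (ones: 0)
  rows 16-23 [x1,x2=10]: 01111111  (ones: 7)
  rows 24-31 [x1,x2=11]: 00100000  (ones: 1)
Satisfying assignments = 0+0+7+1 = 8

8


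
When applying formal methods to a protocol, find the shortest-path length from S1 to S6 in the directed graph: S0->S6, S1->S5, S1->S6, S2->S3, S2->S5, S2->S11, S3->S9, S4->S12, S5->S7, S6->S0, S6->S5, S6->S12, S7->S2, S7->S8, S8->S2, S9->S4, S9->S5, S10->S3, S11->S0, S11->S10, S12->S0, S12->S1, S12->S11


BFS layer-by-layer from S1:
  dist 0: {S1}
  dist 1: {S5, S6}
  -> S6 reached at distance 1
Shortest path length = 1

1


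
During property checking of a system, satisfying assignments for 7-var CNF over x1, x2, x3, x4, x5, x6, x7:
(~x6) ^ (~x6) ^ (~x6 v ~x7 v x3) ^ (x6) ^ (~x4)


CNF with 5 clauses over 7 vars (128 assignments).
An assignment satisfies CNF iff every clause has >=1 true literal.
Check each row (bits = x1,x2,x3,x4,x5,x6,x7; clause T/F shown):
  row 0 [0000000]: clauses=TTTFT -> 0
  row 1 [0000001]: clauses=TTTFT -> 0
  row 2 [0000010]: clauses=FFTTT -> 0
  row 3 [0000011]: clauses=FFFTT -> 0
  row 4 [0000100]: clauses=TTTFT -> 0
  (every remaining row is evaluated the same way; all 128 results are listed next)
Full result column, 8 rows per line (x1,x2,x3,x4 fixed per line; x5,x6,x7 runs 000..111 left to right):
  rows 0-7 [x1,x2,x3,x4=0000]: 00000000  (ones: 0)
  rows 8-15 [x1,x2,x3,x4=0001]: 00000000  (ones: 0)
  rows 16-23 [x1,x2,x3,x4=0010]: 00000000  (ones: 0)
  rows 24-31 [x1,x2,x3,x4=0011]: 00000000  (ones: 0)
  rows 32-39 [x1,x2,x3,x4=0100]: 00000000  (ones: 0)
  rows 40-47 [x1,x2,x3,x4=0101]: 00000000  (ones: 0)
  rows 48-55 [x1,x2,x3,x4=0110]: 00000000  (ones: 0)
  rows 56-63 [x1,x2,x3,x4=0111]: 00000000  (ones: 0)
  rows 64-71 [x1,x2,x3,x4=1000]: 00000000  (ones: 0)
  rows 72-79 [x1,x2,x3,x4=1001]: 00000000  (ones: 0)
  rows 80-87 [x1,x2,x3,x4=1010]: 00000000  (ones: 0)
  rows 88-95 [x1,x2,x3,x4=1011]: 00000000  (ones: 0)
  rows 96-103 [x1,x2,x3,x4=1100]: 00000000  (ones: 0)
  rows 104-111 [x1,x2,x3,x4=1101]: 00000000  (ones: 0)
  rows 112-119 [x1,x2,x3,x4=1110]: 00000000  (ones: 0)
  rows 120-127 [x1,x2,x3,x4=1111]: 00000000  (ones: 0)
Satisfying assignments = 0+0+0+0+0+0+0+0+0+0+0+0+0+0+0+0 = 0

0


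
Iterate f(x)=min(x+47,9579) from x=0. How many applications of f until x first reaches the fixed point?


Step 1: x=0, cap=9579, increment=47
Step 2: x grows by 47 each step until capped at 9579; fixed point is x=9579
Step 3: iterations = ceil(9579/47) = 204

204


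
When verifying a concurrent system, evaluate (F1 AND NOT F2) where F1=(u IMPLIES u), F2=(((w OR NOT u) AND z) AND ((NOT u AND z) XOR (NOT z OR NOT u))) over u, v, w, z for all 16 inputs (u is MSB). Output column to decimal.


F1 = (u IMPLIES u)
F2 = (((w OR NOT u) AND z) AND ((NOT u AND z) XOR (NOT z OR NOT u)))
Counterexample to F1=>F2 is where F1=1 and F2=0.
Evaluate each row (bits = u,v,w,z, MSB first):
  row 0 [0000]: F1=1 F2=0 -> F1&~F2 -> 1
  row 1 [0001]: F1=1 F2=0 -> F1&~F2 -> 1
  row 2 [0010]: F1=1 F2=0 -> F1&~F2 -> 1
  row 3 [0011]: F1=1 F2=0 -> F1&~F2 -> 1
  row 4 [0100]: F1=1 F2=0 -> F1&~F2 -> 1
  row 5 [0101]: F1=1 F2=0 -> F1&~F2 -> 1
  row 6 [0110]: F1=1 F2=0 -> F1&~F2 -> 1
  row 7 [0111]: F1=1 F2=0 -> F1&~F2 -> 1
  row 8 [1000]: F1=1 F2=0 -> F1&~F2 -> 1
  row 9 [1001]: F1=1 F2=0 -> F1&~F2 -> 1
  row 10 [1010]: F1=1 F2=0 -> F1&~F2 -> 1
  row 11 [1011]: F1=1 F2=0 -> F1&~F2 -> 1
  row 12 [1100]: F1=1 F2=0 -> F1&~F2 -> 1
  row 13 [1101]: F1=1 F2=0 -> F1&~F2 -> 1
  row 14 [1110]: F1=1 F2=0 -> F1&~F2 -> 1
  row 15 [1111]: F1=1 F2=0 -> F1&~F2 -> 1
Full result column, 4 rows per line (u,v fixed per line; w,z runs 00..11 left to right):
  rows 0-3 [u,v=00]: 1111  = hex F
  rows 4-7 [u,v=01]: 1111  = hex F
  rows 8-11 [u,v=10]: 1111  = hex F
  rows 12-15 [u,v=11]: 1111  = hex F
Counterexample vector (row 0 .. row 15) = 1111111111111111
Output column grouped in 4s = 1111 1111 1111 1111 = 0xFFFF
Convert to decimal digit by digit (value = value*16 + digit):
  F -> 15
  15*16 + 15 (F) = 255
  255*16 + 15 (F) = 4095
  4095*16 + 15 (F) = 65535
Decimal = 65535

65535


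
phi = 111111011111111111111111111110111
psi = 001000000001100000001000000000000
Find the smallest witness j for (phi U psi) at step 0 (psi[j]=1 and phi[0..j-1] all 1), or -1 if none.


(phi U psi) at 0: need smallest j with psi[j]=1 and phi[i]=1 for all i in [0,j).
Scan from step 0:
  step 0: phi=1, psi=0 -> continue
  step 1: phi=1, psi=0 -> continue
  step 2: psi=1 and phi held for [0,2) -> witness found
Witness step = 2

2


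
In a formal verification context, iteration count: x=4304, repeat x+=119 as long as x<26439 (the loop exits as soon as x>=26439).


Step 1: x goes from 4304 toward 26439 by 119; the body runs while x<26439, so iterations = ceil((bound-start)/step)
Step 2: Distance=22135
Step 3: ceil(22135/119)=187

187


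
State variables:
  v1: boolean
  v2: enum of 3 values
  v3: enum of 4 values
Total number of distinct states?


State space = product of domain sizes of all variables.
Domain sizes:
  v1 (boolean): 2
  v2 (enum of 3 values): 3
  v3 (enum of 4 values): 4
Product = 2 * 3 * 4 = 24

24


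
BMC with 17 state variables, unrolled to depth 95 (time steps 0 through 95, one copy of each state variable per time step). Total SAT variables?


BMC unrolls to depth k, creating one copy of each state var for steps 0..k.
Step count = 95 + 1 = 96 (steps 0 through 95)
Vars per step = 17
Total = 17 * 96 = 1632

1632


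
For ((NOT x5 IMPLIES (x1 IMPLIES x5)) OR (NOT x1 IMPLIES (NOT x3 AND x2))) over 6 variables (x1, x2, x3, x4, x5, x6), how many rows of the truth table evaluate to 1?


Formula: ((NOT x5 IMPLIES (x1 IMPLIES x5)) OR (NOT x1 IMPLIES (NOT x3 AND x2))) over 6 vars (64 rows)
Evaluate each row (x1, x2, x3, x4, x5, x6 as bits, MSB first):
  row 0 [000000]: ((NOT 0 IMPLIES (0 IMPLIES 0)) OR (NOT 0 IMPLIES (NOT 0 AND 0))) -> 1
  row 1 [000001]: ((NOT 0 IMPLIES (0 IMPLIES 0)) OR (NOT 0 IMPLIES (NOT 0 AND 0))) -> 1
  row 2 [000010]: ((NOT 1 IMPLIES (0 IMPLIES 1)) OR (NOT 0 IMPLIES (NOT 0 AND 0))) -> 1
  row 3 [000011]: ((NOT 1 IMPLIES (0 IMPLIES 1)) OR (NOT 0 IMPLIES (NOT 0 AND 0))) -> 1
  row 4 [000100]: ((NOT 0 IMPLIES (0 IMPLIES 0)) OR (NOT 0 IMPLIES (NOT 0 AND 0))) -> 1
  (every remaining row is evaluated the same way; all 64 results are listed next)
Full result column, 8 rows per line (x1,x2,x3 fixed per line; x4,x5,x6 runs 000..111 left to right):
  rows 0-7 [x1,x2,x3=000]: 11111111  (ones: 8)
  rows 8-15 [x1,x2,x3=001]: 11111111  (ones: 8)
  rows 16-23 [x1,x2,x3=010]: 11111111  (ones: 8)
  rows 24-31 [x1,x2,x3=011]: 11111111  (ones: 8)
  rows 32-39 [x1,x2,x3=100]: 11111111  (ones: 8)
  rows 40-47 [x1,x2,x3=101]: 11111111  (ones: 8)
  rows 48-55 [x1,x2,x3=110]: 11111111  (ones: 8)
  rows 56-63 [x1,x2,x3=111]: 11111111  (ones: 8)
Count of 1-rows = 8+8+8+8+8+8+8+8 = 64

64


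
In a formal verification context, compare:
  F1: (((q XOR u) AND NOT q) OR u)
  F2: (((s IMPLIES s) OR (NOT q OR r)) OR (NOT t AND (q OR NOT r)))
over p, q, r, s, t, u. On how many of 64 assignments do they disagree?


F1 = (((q XOR u) AND NOT q) OR u)
F2 = (((s IMPLIES s) OR (NOT q OR r)) OR (NOT t AND (q OR NOT r)))
Evaluate both on each of 64 rows (bits = p,q,r,s,t,u):
  row 0 [000000]: F1=0 F2=1 (differ) -> 1
  row 1 [000001]: F1=1 F2=1 -> 0
  row 2 [000010]: F1=0 F2=1 (differ) -> 1
  row 3 [000011]: F1=1 F2=1 -> 0
  row 4 [000100]: F1=0 F2=1 (differ) -> 1
  (every remaining row is evaluated the same way; all 64 results are listed next)
Full result column, 8 rows per line (p,q,r fixed per line; s,t,u runs 000..111 left to right):
  rows 0-7 [p,q,r=000]: 10101010  (ones: 4)
  rows 8-15 [p,q,r=001]: 10101010  (ones: 4)
  rows 16-23 [p,q,r=010]: 10101010  (ones: 4)
  rows 24-31 [p,q,r=011]: 10101010  (ones: 4)
  rows 32-39 [p,q,r=100]: 10101010  (ones: 4)
  rows 40-47 [p,q,r=101]: 10101010  (ones: 4)
  rows 48-55 [p,q,r=110]: 10101010  (ones: 4)
  rows 56-63 [p,q,r=111]: 10101010  (ones: 4)
Disagreements = 4+4+4+4+4+4+4+4 = 32

32


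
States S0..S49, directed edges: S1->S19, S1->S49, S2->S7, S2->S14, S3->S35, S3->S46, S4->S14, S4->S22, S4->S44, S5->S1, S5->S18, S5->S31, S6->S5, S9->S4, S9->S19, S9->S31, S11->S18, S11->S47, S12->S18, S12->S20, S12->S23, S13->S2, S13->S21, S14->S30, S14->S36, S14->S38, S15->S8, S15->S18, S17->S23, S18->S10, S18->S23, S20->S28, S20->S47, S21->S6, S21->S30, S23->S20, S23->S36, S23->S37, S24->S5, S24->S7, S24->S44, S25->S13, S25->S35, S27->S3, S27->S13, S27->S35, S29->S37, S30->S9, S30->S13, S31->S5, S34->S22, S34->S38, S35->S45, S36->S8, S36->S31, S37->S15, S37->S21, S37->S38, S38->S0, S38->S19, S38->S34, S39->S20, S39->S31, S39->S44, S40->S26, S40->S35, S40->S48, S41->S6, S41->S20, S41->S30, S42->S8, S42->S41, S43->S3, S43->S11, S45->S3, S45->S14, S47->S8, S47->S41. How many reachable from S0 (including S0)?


BFS from S0:
  layer 0: {S0}
Reachable set: {S0}
Count = 1

1


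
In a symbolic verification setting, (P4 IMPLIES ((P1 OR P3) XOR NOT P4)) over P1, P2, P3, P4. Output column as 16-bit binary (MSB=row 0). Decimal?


Formula: (P4 IMPLIES ((P1 OR P3) XOR NOT P4)) over P1, P2, P3, P4 (16 rows)
Evaluate each row (bits = P1,P2,P3,P4, MSB first):
  row 0 [0000]: (0 IMPLIES ((0 OR 0) XOR NOT 0)) -> 1
  row 1 [0001]: (1 IMPLIES ((0 OR 0) XOR NOT 1)) -> 0
  row 2 [0010]: (0 IMPLIES ((0 OR 1) XOR NOT 0)) -> 1
  row 3 [0011]: (1 IMPLIES ((0 OR 1) XOR NOT 1)) -> 1
  row 4 [0100]: (0 IMPLIES ((0 OR 0) XOR NOT 0)) -> 1
  row 5 [0101]: (1 IMPLIES ((0 OR 0) XOR NOT 1)) -> 0
  row 6 [0110]: (0 IMPLIES ((0 OR 1) XOR NOT 0)) -> 1
  row 7 [0111]: (1 IMPLIES ((0 OR 1) XOR NOT 1)) -> 1
  row 8 [1000]: (0 IMPLIES ((1 OR 0) XOR NOT 0)) -> 1
  row 9 [1001]: (1 IMPLIES ((1 OR 0) XOR NOT 1)) -> 1
  row 10 [1010]: (0 IMPLIES ((1 OR 1) XOR NOT 0)) -> 1
  row 11 [1011]: (1 IMPLIES ((1 OR 1) XOR NOT 1)) -> 1
  row 12 [1100]: (0 IMPLIES ((1 OR 0) XOR NOT 0)) -> 1
  row 13 [1101]: (1 IMPLIES ((1 OR 0) XOR NOT 1)) -> 1
  row 14 [1110]: (0 IMPLIES ((1 OR 1) XOR NOT 0)) -> 1
  row 15 [1111]: (1 IMPLIES ((1 OR 1) XOR NOT 1)) -> 1
Full result column, 4 rows per line (P1,P2 fixed per line; P3,P4 runs 00..11 left to right):
  rows 0-3 [P1,P2=00]: 1011  = hex B
  rows 4-7 [P1,P2=01]: 1011  = hex B
  rows 8-11 [P1,P2=10]: 1111  = hex F
  rows 12-15 [P1,P2=11]: 1111  = hex F
Output column (row 0 .. row 15) = 1011101111111111
Output column grouped in 4s = 1011 1011 1111 1111 = 0xBBFF
Convert to decimal digit by digit (value = value*16 + digit):
  B -> 11
  11*16 + 11 (B) = 187
  187*16 + 15 (F) = 3007
  3007*16 + 15 (F) = 48127
Decimal = 48127

48127


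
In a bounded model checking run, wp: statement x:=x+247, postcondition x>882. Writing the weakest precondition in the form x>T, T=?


Formula: wp(x:=E, P) = P[E/x] (substitute E for x in postcondition)
Step 1: Postcondition: x>882
Step 2: Substitute x+247 for x: x+247>882
Step 3: Solve for x: x > 882-247 = 635

635


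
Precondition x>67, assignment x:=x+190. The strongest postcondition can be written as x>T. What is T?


Formula: sp(P, x:=E) = exists old_x. (x = E[old_x/x]) AND P[old_x/x] (old_x is the value of x before the assignment; eliminate old_x by solving x = E[old_x/x] for old_x)
Step 1: Precondition P: x>67, i.e. old_x > 67
Step 2: Assignment gives x = old_x + 190, so old_x = x - 190
Step 3: Substitute into P: x - 190 > 67
Step 4: Simplify: x > 67+190 = 257

257


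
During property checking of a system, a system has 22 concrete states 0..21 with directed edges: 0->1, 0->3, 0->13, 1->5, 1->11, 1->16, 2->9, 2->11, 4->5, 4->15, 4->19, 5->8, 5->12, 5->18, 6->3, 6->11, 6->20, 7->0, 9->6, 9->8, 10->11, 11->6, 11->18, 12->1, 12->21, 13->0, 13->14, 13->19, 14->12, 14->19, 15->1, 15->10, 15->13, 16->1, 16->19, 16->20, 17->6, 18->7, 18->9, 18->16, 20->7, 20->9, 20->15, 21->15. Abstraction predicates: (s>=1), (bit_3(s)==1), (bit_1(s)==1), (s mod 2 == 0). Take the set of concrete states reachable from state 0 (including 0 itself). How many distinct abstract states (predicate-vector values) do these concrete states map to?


BFS from 0:
Concrete reachable: {0, 1, 3, 5, 6, 7, 8, 9, 10, 11, 12, 13, 14, 15, 16, 18, 19, 20, 21}
Abstract via predicates (s>=1), (bit_3(s)==1), (bit_1(s)==1), (s mod 2 == 0):
  (0,0,0,1) <- {0}
  (1,0,0,0) <- {1, 5, 21}
  (1,0,0,1) <- {16, 20}
  (1,0,1,0) <- {3, 7, 19}
  (1,0,1,1) <- {6, 18}
  (1,1,0,0) <- {9, 13}
  (1,1,0,1) <- {8, 12}
  (1,1,1,0) <- {11, 15}
  (1,1,1,1) <- {10, 14}
Distinct abstract states = 9

9


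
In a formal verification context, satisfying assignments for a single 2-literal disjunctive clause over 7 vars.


Step 1: Total=2^7=128
Step 2: Unsat when all 2 false: 2^5=32
Step 3: Sat=128-32=96

96


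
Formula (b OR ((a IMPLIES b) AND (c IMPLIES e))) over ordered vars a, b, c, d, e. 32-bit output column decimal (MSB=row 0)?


Formula: (b OR ((a IMPLIES b) AND (c IMPLIES e))) over a, b, c, d, e (32 rows)
Evaluate each row (bits = a,b,c,d,e, MSB first):
  row 0 [00000]: (0 OR ((0 IMPLIES 0) AND (0 IMPLIES 0))) -> 1
  row 1 [00001]: (0 OR ((0 IMPLIES 0) AND (0 IMPLIES 1))) -> 1
  row 2 [00010]: (0 OR ((0 IMPLIES 0) AND (0 IMPLIES 0))) -> 1
  row 3 [00011]: (0 OR ((0 IMPLIES 0) AND (0 IMPLIES 1))) -> 1
  row 4 [00100]: (0 OR ((0 IMPLIES 0) AND (1 IMPLIES 0))) -> 0
  row 5 [00101]: (0 OR ((0 IMPLIES 0) AND (1 IMPLIES 1))) -> 1
  row 6 [00110]: (0 OR ((0 IMPLIES 0) AND (1 IMPLIES 0))) -> 0
  row 7 [00111]: (0 OR ((0 IMPLIES 0) AND (1 IMPLIES 1))) -> 1
  row 8 [01000]: (1 OR ((0 IMPLIES 1) AND (0 IMPLIES 0))) -> 1
  row 9 [01001]: (1 OR ((0 IMPLIES 1) AND (0 IMPLIES 1))) -> 1
  row 10 [01010]: (1 OR ((0 IMPLIES 1) AND (0 IMPLIES 0))) -> 1
  row 11 [01011]: (1 OR ((0 IMPLIES 1) AND (0 IMPLIES 1))) -> 1
  row 12 [01100]: (1 OR ((0 IMPLIES 1) AND (1 IMPLIES 0))) -> 1
  row 13 [01101]: (1 OR ((0 IMPLIES 1) AND (1 IMPLIES 1))) -> 1
  row 14 [01110]: (1 OR ((0 IMPLIES 1) AND (1 IMPLIES 0))) -> 1
  row 15 [01111]: (1 OR ((0 IMPLIES 1) AND (1 IMPLIES 1))) -> 1
  row 16 [10000]: (0 OR ((1 IMPLIES 0) AND (0 IMPLIES 0))) -> 0
  row 17 [10001]: (0 OR ((1 IMPLIES 0) AND (0 IMPLIES 1))) -> 0
  row 18 [10010]: (0 OR ((1 IMPLIES 0) AND (0 IMPLIES 0))) -> 0
  row 19 [10011]: (0 OR ((1 IMPLIES 0) AND (0 IMPLIES 1))) -> 0
  row 20 [10100]: (0 OR ((1 IMPLIES 0) AND (1 IMPLIES 0))) -> 0
  row 21 [10101]: (0 OR ((1 IMPLIES 0) AND (1 IMPLIES 1))) -> 0
  row 22 [10110]: (0 OR ((1 IMPLIES 0) AND (1 IMPLIES 0))) -> 0
  row 23 [10111]: (0 OR ((1 IMPLIES 0) AND (1 IMPLIES 1))) -> 0
  row 24 [11000]: (1 OR ((1 IMPLIES 1) AND (0 IMPLIES 0))) -> 1
  row 25 [11001]: (1 OR ((1 IMPLIES 1) AND (0 IMPLIES 1))) -> 1
  row 26 [11010]: (1 OR ((1 IMPLIES 1) AND (0 IMPLIES 0))) -> 1
  row 27 [11011]: (1 OR ((1 IMPLIES 1) AND (0 IMPLIES 1))) -> 1
  row 28 [11100]: (1 OR ((1 IMPLIES 1) AND (1 IMPLIES 0))) -> 1
  row 29 [11101]: (1 OR ((1 IMPLIES 1) AND (1 IMPLIES 1))) -> 1
  row 30 [11110]: (1 OR ((1 IMPLIES 1) AND (1 IMPLIES 0))) -> 1
  row 31 [11111]: (1 OR ((1 IMPLIES 1) AND (1 IMPLIES 1))) -> 1
Full result column, 4 rows per line (a,b,c fixed per line; d,e runs 00..11 left to right):
  rows 0-3 [a,b,c=000]: 1111  = hex F
  rows 4-7 [a,b,c=001]: 0101  = hex 5
  rows 8-11 [a,b,c=010]: 1111  = hex F
  rows 12-15 [a,b,c=011]: 1111  = hex F
  rows 16-19 [a,b,c=100]: 0000  = hex 0
  rows 20-23 [a,b,c=101]: 0000  = hex 0
  rows 24-27 [a,b,c=110]: 1111  = hex F
  rows 28-31 [a,b,c=111]: 1111  = hex F
Output column (row 0 .. row 31) = 11110101111111110000000011111111
Output column grouped in 4s = 1111 0101 1111 1111 0000 0000 1111 1111 = 0xF5FF00FF
Convert to decimal digit by digit (value = value*16 + digit):
  F -> 15
  15*16 + 5 = 245
  245*16 + 15 (F) = 3935
  3935*16 + 15 (F) = 62975
  62975*16 + 0 = 1007600
  1007600*16 + 0 = 16121600
  16121600*16 + 15 (F) = 257945615
  257945615*16 + 15 (F) = 4127129855
Decimal = 4127129855

4127129855


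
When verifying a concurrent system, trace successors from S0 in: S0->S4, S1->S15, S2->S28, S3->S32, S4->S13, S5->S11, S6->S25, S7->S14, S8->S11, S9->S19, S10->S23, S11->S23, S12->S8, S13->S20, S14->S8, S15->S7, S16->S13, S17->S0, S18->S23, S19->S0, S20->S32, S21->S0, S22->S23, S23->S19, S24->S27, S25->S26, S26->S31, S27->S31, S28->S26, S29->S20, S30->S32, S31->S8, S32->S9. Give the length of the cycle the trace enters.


Trace from S0 until a state repeats:
  S0 -> S4 -> S13 -> S20 -> S32 -> S9 -> S19 -> S0
S0 first seen at step 0, revisited at step 7.
Cycle length = 7 - 0 = 7

7


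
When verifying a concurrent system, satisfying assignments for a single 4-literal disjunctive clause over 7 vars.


Step 1: Total=2^7=128
Step 2: Unsat when all 4 false: 2^3=8
Step 3: Sat=128-8=120

120


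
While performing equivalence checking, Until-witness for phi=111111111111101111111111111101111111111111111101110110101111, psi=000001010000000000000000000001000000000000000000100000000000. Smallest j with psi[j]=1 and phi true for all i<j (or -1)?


(phi U psi) at 0: need smallest j with psi[j]=1 and phi[i]=1 for all i in [0,j).
Scan from step 0:
  step 0: phi=1, psi=0 -> continue
  step 1: phi=1, psi=0 -> continue
  step 2: phi=1, psi=0 -> continue
  step 3: phi=1, psi=0 -> continue
  step 5: psi=1 and phi held for [0,5) -> witness found
Witness step = 5

5


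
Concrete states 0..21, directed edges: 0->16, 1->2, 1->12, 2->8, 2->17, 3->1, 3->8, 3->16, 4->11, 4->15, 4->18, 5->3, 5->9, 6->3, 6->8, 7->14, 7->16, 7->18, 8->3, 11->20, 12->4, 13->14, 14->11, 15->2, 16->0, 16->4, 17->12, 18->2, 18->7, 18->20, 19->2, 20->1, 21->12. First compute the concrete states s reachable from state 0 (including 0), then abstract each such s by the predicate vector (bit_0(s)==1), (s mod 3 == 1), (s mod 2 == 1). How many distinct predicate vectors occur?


BFS from 0:
Concrete reachable: {0, 1, 2, 3, 4, 7, 8, 11, 12, 14, 15, 16, 17, 18, 20}
Abstract via predicates (bit_0(s)==1), (s mod 3 == 1), (s mod 2 == 1):
  (0,0,0) <- {0, 2, 8, 12, 14, 18, 20}
  (0,1,0) <- {4, 16}
  (1,0,1) <- {3, 11, 15, 17}
  (1,1,1) <- {1, 7}
Distinct abstract states = 4

4


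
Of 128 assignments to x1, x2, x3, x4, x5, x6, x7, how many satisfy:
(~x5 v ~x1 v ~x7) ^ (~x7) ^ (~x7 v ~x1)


CNF with 3 clauses over 7 vars (128 assignments).
An assignment satisfies CNF iff every clause has >=1 true literal.
Check each row (bits = x1,x2,x3,x4,x5,x6,x7; clause T/F shown):
  row 0 [0000000]: clauses=TTT -> 1
  row 1 [0000001]: clauses=TFT -> 0
  row 2 [0000010]: clauses=TTT -> 1
  row 3 [0000011]: clauses=TFT -> 0
  row 4 [0000100]: clauses=TTT -> 1
  (every remaining row is evaluated the same way; all 128 results are listed next)
Full result column, 8 rows per line (x1,x2,x3,x4 fixed per line; x5,x6,x7 runs 000..111 left to right):
  rows 0-7 [x1,x2,x3,x4=0000]: 10101010  (ones: 4)
  rows 8-15 [x1,x2,x3,x4=0001]: 10101010  (ones: 4)
  rows 16-23 [x1,x2,x3,x4=0010]: 10101010  (ones: 4)
  rows 24-31 [x1,x2,x3,x4=0011]: 10101010  (ones: 4)
  rows 32-39 [x1,x2,x3,x4=0100]: 10101010  (ones: 4)
  rows 40-47 [x1,x2,x3,x4=0101]: 10101010  (ones: 4)
  rows 48-55 [x1,x2,x3,x4=0110]: 10101010  (ones: 4)
  rows 56-63 [x1,x2,x3,x4=0111]: 10101010  (ones: 4)
  rows 64-71 [x1,x2,x3,x4=1000]: 10101010  (ones: 4)
  rows 72-79 [x1,x2,x3,x4=1001]: 10101010  (ones: 4)
  rows 80-87 [x1,x2,x3,x4=1010]: 10101010  (ones: 4)
  rows 88-95 [x1,x2,x3,x4=1011]: 10101010  (ones: 4)
  rows 96-103 [x1,x2,x3,x4=1100]: 10101010  (ones: 4)
  rows 104-111 [x1,x2,x3,x4=1101]: 10101010  (ones: 4)
  rows 112-119 [x1,x2,x3,x4=1110]: 10101010  (ones: 4)
  rows 120-127 [x1,x2,x3,x4=1111]: 10101010  (ones: 4)
Satisfying assignments = 4+4+4+4+4+4+4+4+4+4+4+4+4+4+4+4 = 64

64


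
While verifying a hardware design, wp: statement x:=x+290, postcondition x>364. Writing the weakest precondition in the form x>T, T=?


Formula: wp(x:=E, P) = P[E/x] (substitute E for x in postcondition)
Step 1: Postcondition: x>364
Step 2: Substitute x+290 for x: x+290>364
Step 3: Solve for x: x > 364-290 = 74

74


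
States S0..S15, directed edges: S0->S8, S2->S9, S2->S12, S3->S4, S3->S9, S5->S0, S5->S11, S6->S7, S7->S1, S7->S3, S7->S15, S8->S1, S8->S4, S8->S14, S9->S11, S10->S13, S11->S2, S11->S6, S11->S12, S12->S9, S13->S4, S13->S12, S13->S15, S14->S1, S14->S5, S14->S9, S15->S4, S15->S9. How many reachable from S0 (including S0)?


BFS from S0:
  layer 0: {S0}
  layer 1: {S8}
  layer 2: {S1, S4, S14}
  layer 3: {S5, S9}
  layer 4: {S11}
  layer 5: {S2, S6, S12}
  layer 6: {S7}
  layer 7: {S3, S15}
Reachable set: {S0, S1, S2, S3, S4, S5, S6, S7, S8, S9, S11, S12, S14, S15}
Count = 14

14


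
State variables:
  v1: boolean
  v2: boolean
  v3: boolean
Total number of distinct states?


State space = product of domain sizes of all variables.
Domain sizes:
  v1 (boolean): 2
  v2 (boolean): 2
  v3 (boolean): 2
Product = 2 * 2 * 2 = 8

8


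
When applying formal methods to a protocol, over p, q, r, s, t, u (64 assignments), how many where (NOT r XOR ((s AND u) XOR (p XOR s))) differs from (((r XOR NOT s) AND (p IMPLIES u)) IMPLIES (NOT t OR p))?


F1 = (NOT r XOR ((s AND u) XOR (p XOR s)))
F2 = (((r XOR NOT s) AND (p IMPLIES u)) IMPLIES (NOT t OR p))
Evaluate both on each of 64 rows (bits = p,q,r,s,t,u):
  row 0 [000000]: F1=1 F2=1 -> 0
  row 1 [000001]: F1=1 F2=1 -> 0
  row 2 [000010]: F1=1 F2=0 (differ) -> 1
  row 3 [000011]: F1=1 F2=0 (differ) -> 1
  row 4 [000100]: F1=0 F2=1 (differ) -> 1
  (every remaining row is evaluated the same way; all 64 results are listed next)
Full result column, 8 rows per line (p,q,r fixed per line; s,t,u runs 000..111 left to right):
  rows 0-7 [p,q,r=000]: 00111010  (ones: 4)
  rows 8-15 [p,q,r=001]: 11110110  (ones: 6)
  rows 16-23 [p,q,r=010]: 00111010  (ones: 4)
  rows 24-31 [p,q,r=011]: 11110110  (ones: 6)
  rows 32-39 [p,q,r=100]: 11110101  (ones: 6)
  rows 40-47 [p,q,r=101]: 00001010  (ones: 2)
  rows 48-55 [p,q,r=110]: 11110101  (ones: 6)
  rows 56-63 [p,q,r=111]: 00001010  (ones: 2)
Disagreements = 4+6+4+6+6+2+6+2 = 36

36


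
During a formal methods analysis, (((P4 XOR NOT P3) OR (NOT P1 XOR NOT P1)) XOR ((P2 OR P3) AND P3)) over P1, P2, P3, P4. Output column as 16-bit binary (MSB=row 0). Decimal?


Formula: (((P4 XOR NOT P3) OR (NOT P1 XOR NOT P1)) XOR ((P2 OR P3) AND P3)) over P1, P2, P3, P4 (16 rows)
Evaluate each row (bits = P1,P2,P3,P4, MSB first):
  row 0 [0000]: (((0 XOR NOT 0) OR (NOT 0 XOR NOT 0)) XOR ((0 OR 0) AND 0)) -> 1
  row 1 [0001]: (((1 XOR NOT 0) OR (NOT 0 XOR NOT 0)) XOR ((0 OR 0) AND 0)) -> 0
  row 2 [0010]: (((0 XOR NOT 1) OR (NOT 0 XOR NOT 0)) XOR ((0 OR 1) AND 1)) -> 1
  row 3 [0011]: (((1 XOR NOT 1) OR (NOT 0 XOR NOT 0)) XOR ((0 OR 1) AND 1)) -> 0
  row 4 [0100]: (((0 XOR NOT 0) OR (NOT 0 XOR NOT 0)) XOR ((1 OR 0) AND 0)) -> 1
  row 5 [0101]: (((1 XOR NOT 0) OR (NOT 0 XOR NOT 0)) XOR ((1 OR 0) AND 0)) -> 0
  row 6 [0110]: (((0 XOR NOT 1) OR (NOT 0 XOR NOT 0)) XOR ((1 OR 1) AND 1)) -> 1
  row 7 [0111]: (((1 XOR NOT 1) OR (NOT 0 XOR NOT 0)) XOR ((1 OR 1) AND 1)) -> 0
  row 8 [1000]: (((0 XOR NOT 0) OR (NOT 1 XOR NOT 1)) XOR ((0 OR 0) AND 0)) -> 1
  row 9 [1001]: (((1 XOR NOT 0) OR (NOT 1 XOR NOT 1)) XOR ((0 OR 0) AND 0)) -> 0
  row 10 [1010]: (((0 XOR NOT 1) OR (NOT 1 XOR NOT 1)) XOR ((0 OR 1) AND 1)) -> 1
  row 11 [1011]: (((1 XOR NOT 1) OR (NOT 1 XOR NOT 1)) XOR ((0 OR 1) AND 1)) -> 0
  row 12 [1100]: (((0 XOR NOT 0) OR (NOT 1 XOR NOT 1)) XOR ((1 OR 0) AND 0)) -> 1
  row 13 [1101]: (((1 XOR NOT 0) OR (NOT 1 XOR NOT 1)) XOR ((1 OR 0) AND 0)) -> 0
  row 14 [1110]: (((0 XOR NOT 1) OR (NOT 1 XOR NOT 1)) XOR ((1 OR 1) AND 1)) -> 1
  row 15 [1111]: (((1 XOR NOT 1) OR (NOT 1 XOR NOT 1)) XOR ((1 OR 1) AND 1)) -> 0
Full result column, 4 rows per line (P1,P2 fixed per line; P3,P4 runs 00..11 left to right):
  rows 0-3 [P1,P2=00]: 1010  = hex A
  rows 4-7 [P1,P2=01]: 1010  = hex A
  rows 8-11 [P1,P2=10]: 1010  = hex A
  rows 12-15 [P1,P2=11]: 1010  = hex A
Output column (row 0 .. row 15) = 1010101010101010
Output column grouped in 4s = 1010 1010 1010 1010 = 0xAAAA
Convert to decimal digit by digit (value = value*16 + digit):
  A -> 10
  10*16 + 10 (A) = 170
  170*16 + 10 (A) = 2730
  2730*16 + 10 (A) = 43690
Decimal = 43690

43690
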